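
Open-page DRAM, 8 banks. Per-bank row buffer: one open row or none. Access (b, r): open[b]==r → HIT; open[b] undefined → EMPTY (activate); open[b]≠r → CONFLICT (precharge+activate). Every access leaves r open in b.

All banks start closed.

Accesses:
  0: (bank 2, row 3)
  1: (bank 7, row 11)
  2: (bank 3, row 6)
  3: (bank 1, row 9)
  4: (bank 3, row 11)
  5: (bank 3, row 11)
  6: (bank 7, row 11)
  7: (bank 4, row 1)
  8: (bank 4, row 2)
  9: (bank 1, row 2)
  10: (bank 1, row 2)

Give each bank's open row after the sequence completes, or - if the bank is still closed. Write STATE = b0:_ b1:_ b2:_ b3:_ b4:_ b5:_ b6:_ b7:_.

  [0] b2 r3: no row ⇒ E
  [1] b7 r11: no row ⇒ E
  [2] b3 r6: no row ⇒ E
  [3] b1 r9: no row ⇒ E
  [4] b3 r11: had r6 ⇒ C
  [5] b3 r11: had r11 ⇒ H
  [6] b7 r11: had r11 ⇒ H
  [7] b4 r1: no row ⇒ E
  [8] b4 r2: had r1 ⇒ C
  [9] b1 r2: had r9 ⇒ C
  [10] b1 r2: had r2 ⇒ H

STATE = b0:- b1:2 b2:3 b3:11 b4:2 b5:- b6:- b7:11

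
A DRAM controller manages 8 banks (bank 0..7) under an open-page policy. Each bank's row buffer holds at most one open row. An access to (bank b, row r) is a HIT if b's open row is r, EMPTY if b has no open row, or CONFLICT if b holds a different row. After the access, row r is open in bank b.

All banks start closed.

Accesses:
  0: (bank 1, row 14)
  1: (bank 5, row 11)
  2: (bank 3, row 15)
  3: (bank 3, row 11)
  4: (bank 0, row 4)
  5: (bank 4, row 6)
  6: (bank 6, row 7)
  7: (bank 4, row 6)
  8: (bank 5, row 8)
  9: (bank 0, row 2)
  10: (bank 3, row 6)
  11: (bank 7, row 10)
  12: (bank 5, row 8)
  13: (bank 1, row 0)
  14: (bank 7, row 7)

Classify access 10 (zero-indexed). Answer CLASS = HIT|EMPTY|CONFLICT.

step 0: bank1 None->14 [EMPTY]
step 1: bank5 None->11 [EMPTY]
step 2: bank3 None->15 [EMPTY]
step 3: bank3 15->11 [CONFLICT]
step 4: bank0 None->4 [EMPTY]
step 5: bank4 None->6 [EMPTY]
step 6: bank6 None->7 [EMPTY]
step 7: bank4 6->6 [HIT]
step 8: bank5 11->8 [CONFLICT]
step 9: bank0 4->2 [CONFLICT]
step 10: bank3 11->6 [CONFLICT]
step 11: bank7 None->10 [EMPTY]
step 12: bank5 8->8 [HIT]
step 13: bank1 14->0 [CONFLICT]
step 14: bank7 10->7 [CONFLICT]

CLASS = CONFLICT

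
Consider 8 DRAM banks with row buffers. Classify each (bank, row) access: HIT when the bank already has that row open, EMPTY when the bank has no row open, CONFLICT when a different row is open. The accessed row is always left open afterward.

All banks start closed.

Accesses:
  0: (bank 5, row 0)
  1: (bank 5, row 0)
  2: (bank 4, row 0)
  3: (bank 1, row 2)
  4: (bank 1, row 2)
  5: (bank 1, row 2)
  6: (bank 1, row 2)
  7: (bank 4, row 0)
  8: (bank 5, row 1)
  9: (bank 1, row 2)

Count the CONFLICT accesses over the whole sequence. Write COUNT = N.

0: bank 5 row 0 — prev None → EMPTY
1: bank 5 row 0 — prev 0 → HIT
2: bank 4 row 0 — prev None → EMPTY
3: bank 1 row 2 — prev None → EMPTY
4: bank 1 row 2 — prev 2 → HIT
5: bank 1 row 2 — prev 2 → HIT
6: bank 1 row 2 — prev 2 → HIT
7: bank 4 row 0 — prev 0 → HIT
8: bank 5 row 1 — prev 0 → CONFLICT
9: bank 1 row 2 — prev 2 → HIT

COUNT = 1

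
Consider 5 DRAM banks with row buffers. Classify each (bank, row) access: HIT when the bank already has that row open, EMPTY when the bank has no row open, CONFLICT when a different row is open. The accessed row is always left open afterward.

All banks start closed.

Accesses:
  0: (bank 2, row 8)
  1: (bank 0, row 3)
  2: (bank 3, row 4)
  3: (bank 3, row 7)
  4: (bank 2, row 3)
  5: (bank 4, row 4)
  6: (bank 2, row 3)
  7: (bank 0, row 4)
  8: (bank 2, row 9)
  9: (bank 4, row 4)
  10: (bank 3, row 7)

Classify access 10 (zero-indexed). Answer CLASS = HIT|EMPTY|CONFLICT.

CLASS = HIT

#0 (2,8) E
#1 (0,3) E
#2 (3,4) E
#3 (3,7) C  (was 4)
#4 (2,3) C  (was 8)
#5 (4,4) E
#6 (2,3) H  (was 3)
#7 (0,4) C  (was 3)
#8 (2,9) C  (was 3)
#9 (4,4) H  (was 4)
#10 (3,7) H  (was 7)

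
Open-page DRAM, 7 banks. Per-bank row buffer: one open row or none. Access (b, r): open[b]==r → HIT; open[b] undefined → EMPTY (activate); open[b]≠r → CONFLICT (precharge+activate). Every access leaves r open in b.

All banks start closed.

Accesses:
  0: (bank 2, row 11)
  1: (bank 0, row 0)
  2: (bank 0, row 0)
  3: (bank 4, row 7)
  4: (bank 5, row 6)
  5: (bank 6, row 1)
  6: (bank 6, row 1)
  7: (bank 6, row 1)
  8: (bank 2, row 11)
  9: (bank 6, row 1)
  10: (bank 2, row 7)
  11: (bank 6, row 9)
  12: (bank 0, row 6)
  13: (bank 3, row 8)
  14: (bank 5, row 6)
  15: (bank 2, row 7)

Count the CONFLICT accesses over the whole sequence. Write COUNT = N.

COUNT = 3

  [0] b2 r11: no row ⇒ E
  [1] b0 r0: no row ⇒ E
  [2] b0 r0: had r0 ⇒ H
  [3] b4 r7: no row ⇒ E
  [4] b5 r6: no row ⇒ E
  [5] b6 r1: no row ⇒ E
  [6] b6 r1: had r1 ⇒ H
  [7] b6 r1: had r1 ⇒ H
  [8] b2 r11: had r11 ⇒ H
  [9] b6 r1: had r1 ⇒ H
  [10] b2 r7: had r11 ⇒ C
  [11] b6 r9: had r1 ⇒ C
  [12] b0 r6: had r0 ⇒ C
  [13] b3 r8: no row ⇒ E
  [14] b5 r6: had r6 ⇒ H
  [15] b2 r7: had r7 ⇒ H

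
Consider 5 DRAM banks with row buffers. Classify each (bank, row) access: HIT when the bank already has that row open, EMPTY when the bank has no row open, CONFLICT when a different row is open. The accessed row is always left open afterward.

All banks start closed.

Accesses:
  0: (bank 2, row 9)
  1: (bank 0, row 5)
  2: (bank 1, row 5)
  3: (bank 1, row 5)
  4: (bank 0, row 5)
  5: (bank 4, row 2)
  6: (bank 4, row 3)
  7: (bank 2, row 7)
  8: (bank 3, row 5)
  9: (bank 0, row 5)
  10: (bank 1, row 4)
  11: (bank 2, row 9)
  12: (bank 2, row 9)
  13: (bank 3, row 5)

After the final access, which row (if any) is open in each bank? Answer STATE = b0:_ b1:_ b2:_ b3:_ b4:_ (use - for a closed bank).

STATE = b0:5 b1:4 b2:9 b3:5 b4:3

  [0] b2 r9: no row ⇒ E
  [1] b0 r5: no row ⇒ E
  [2] b1 r5: no row ⇒ E
  [3] b1 r5: had r5 ⇒ H
  [4] b0 r5: had r5 ⇒ H
  [5] b4 r2: no row ⇒ E
  [6] b4 r3: had r2 ⇒ C
  [7] b2 r7: had r9 ⇒ C
  [8] b3 r5: no row ⇒ E
  [9] b0 r5: had r5 ⇒ H
  [10] b1 r4: had r5 ⇒ C
  [11] b2 r9: had r7 ⇒ C
  [12] b2 r9: had r9 ⇒ H
  [13] b3 r5: had r5 ⇒ H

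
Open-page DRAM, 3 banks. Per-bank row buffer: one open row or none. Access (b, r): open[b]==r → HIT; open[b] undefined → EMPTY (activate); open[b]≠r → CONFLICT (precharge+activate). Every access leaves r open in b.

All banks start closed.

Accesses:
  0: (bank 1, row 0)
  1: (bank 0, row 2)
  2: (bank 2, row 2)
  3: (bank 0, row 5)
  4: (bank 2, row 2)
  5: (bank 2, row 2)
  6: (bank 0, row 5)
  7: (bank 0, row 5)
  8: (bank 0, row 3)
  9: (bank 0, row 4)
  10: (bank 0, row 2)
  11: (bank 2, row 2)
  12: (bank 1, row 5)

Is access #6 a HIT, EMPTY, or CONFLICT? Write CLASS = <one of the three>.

CLASS = HIT

0: bank 1 row 0 — prev None → EMPTY
1: bank 0 row 2 — prev None → EMPTY
2: bank 2 row 2 — prev None → EMPTY
3: bank 0 row 5 — prev 2 → CONFLICT
4: bank 2 row 2 — prev 2 → HIT
5: bank 2 row 2 — prev 2 → HIT
6: bank 0 row 5 — prev 5 → HIT
7: bank 0 row 5 — prev 5 → HIT
8: bank 0 row 3 — prev 5 → CONFLICT
9: bank 0 row 4 — prev 3 → CONFLICT
10: bank 0 row 2 — prev 4 → CONFLICT
11: bank 2 row 2 — prev 2 → HIT
12: bank 1 row 5 — prev 0 → CONFLICT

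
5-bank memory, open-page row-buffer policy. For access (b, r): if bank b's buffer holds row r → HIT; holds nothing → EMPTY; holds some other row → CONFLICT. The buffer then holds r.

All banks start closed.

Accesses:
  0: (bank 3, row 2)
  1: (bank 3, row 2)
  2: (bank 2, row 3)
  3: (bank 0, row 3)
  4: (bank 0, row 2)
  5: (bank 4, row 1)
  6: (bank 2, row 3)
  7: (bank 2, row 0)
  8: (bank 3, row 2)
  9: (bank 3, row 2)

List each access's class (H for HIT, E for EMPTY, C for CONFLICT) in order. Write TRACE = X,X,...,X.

#0 (3,2) E
#1 (3,2) H  (was 2)
#2 (2,3) E
#3 (0,3) E
#4 (0,2) C  (was 3)
#5 (4,1) E
#6 (2,3) H  (was 3)
#7 (2,0) C  (was 3)
#8 (3,2) H  (was 2)
#9 (3,2) H  (was 2)

TRACE = E,H,E,E,C,E,H,C,H,H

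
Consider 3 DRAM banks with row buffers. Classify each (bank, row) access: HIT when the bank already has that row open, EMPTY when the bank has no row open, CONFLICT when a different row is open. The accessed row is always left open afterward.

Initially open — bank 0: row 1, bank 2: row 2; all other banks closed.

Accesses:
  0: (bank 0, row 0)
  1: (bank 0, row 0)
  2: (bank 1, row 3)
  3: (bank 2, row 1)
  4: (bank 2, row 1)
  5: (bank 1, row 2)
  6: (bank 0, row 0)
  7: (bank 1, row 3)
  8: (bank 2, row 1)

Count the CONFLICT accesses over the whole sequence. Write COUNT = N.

  [0] b0 r0: had r1 ⇒ C
  [1] b0 r0: had r0 ⇒ H
  [2] b1 r3: no row ⇒ E
  [3] b2 r1: had r2 ⇒ C
  [4] b2 r1: had r1 ⇒ H
  [5] b1 r2: had r3 ⇒ C
  [6] b0 r0: had r0 ⇒ H
  [7] b1 r3: had r2 ⇒ C
  [8] b2 r1: had r1 ⇒ H

COUNT = 4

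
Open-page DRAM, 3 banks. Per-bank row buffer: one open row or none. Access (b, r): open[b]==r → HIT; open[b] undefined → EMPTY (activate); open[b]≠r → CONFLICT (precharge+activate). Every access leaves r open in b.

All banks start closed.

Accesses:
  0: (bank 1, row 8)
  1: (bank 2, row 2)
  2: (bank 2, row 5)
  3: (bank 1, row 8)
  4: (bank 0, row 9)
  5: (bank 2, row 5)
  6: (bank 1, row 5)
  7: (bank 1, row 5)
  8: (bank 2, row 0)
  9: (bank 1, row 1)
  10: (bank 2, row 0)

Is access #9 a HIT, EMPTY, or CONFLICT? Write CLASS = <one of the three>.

CLASS = CONFLICT

0: bank 1 row 8 — prev None → EMPTY
1: bank 2 row 2 — prev None → EMPTY
2: bank 2 row 5 — prev 2 → CONFLICT
3: bank 1 row 8 — prev 8 → HIT
4: bank 0 row 9 — prev None → EMPTY
5: bank 2 row 5 — prev 5 → HIT
6: bank 1 row 5 — prev 8 → CONFLICT
7: bank 1 row 5 — prev 5 → HIT
8: bank 2 row 0 — prev 5 → CONFLICT
9: bank 1 row 1 — prev 5 → CONFLICT
10: bank 2 row 0 — prev 0 → HIT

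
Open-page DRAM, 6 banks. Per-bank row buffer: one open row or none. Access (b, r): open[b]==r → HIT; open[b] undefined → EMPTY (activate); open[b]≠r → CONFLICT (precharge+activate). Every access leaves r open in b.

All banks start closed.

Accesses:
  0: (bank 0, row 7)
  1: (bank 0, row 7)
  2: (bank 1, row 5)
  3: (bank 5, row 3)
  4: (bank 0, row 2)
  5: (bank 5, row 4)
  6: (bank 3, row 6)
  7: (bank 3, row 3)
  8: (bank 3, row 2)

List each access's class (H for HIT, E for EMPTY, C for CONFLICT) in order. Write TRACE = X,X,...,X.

TRACE = E,H,E,E,C,C,E,C,C

0: bank 0 row 7 — prev None → EMPTY
1: bank 0 row 7 — prev 7 → HIT
2: bank 1 row 5 — prev None → EMPTY
3: bank 5 row 3 — prev None → EMPTY
4: bank 0 row 2 — prev 7 → CONFLICT
5: bank 5 row 4 — prev 3 → CONFLICT
6: bank 3 row 6 — prev None → EMPTY
7: bank 3 row 3 — prev 6 → CONFLICT
8: bank 3 row 2 — prev 3 → CONFLICT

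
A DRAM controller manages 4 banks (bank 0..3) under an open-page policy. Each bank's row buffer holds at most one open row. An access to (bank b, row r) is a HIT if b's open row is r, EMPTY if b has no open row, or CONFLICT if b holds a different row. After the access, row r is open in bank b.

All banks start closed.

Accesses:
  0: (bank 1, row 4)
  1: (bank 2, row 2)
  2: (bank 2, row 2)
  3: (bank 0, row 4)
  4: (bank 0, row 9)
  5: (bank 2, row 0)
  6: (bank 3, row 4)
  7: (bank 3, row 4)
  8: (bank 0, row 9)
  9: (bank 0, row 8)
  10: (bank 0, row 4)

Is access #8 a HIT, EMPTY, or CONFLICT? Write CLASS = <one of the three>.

0: bank 1 row 4 — prev None → EMPTY
1: bank 2 row 2 — prev None → EMPTY
2: bank 2 row 2 — prev 2 → HIT
3: bank 0 row 4 — prev None → EMPTY
4: bank 0 row 9 — prev 4 → CONFLICT
5: bank 2 row 0 — prev 2 → CONFLICT
6: bank 3 row 4 — prev None → EMPTY
7: bank 3 row 4 — prev 4 → HIT
8: bank 0 row 9 — prev 9 → HIT
9: bank 0 row 8 — prev 9 → CONFLICT
10: bank 0 row 4 — prev 8 → CONFLICT

CLASS = HIT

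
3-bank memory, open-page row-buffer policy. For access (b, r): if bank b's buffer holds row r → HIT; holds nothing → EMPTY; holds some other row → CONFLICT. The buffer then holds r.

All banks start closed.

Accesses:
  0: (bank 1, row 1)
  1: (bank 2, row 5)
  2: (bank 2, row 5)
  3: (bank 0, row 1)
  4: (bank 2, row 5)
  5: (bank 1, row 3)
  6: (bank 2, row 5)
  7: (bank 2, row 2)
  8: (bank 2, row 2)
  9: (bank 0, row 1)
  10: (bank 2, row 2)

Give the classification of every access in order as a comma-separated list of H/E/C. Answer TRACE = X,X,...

TRACE = E,E,H,E,H,C,H,C,H,H,H

0: bank 1 row 1 — prev None → EMPTY
1: bank 2 row 5 — prev None → EMPTY
2: bank 2 row 5 — prev 5 → HIT
3: bank 0 row 1 — prev None → EMPTY
4: bank 2 row 5 — prev 5 → HIT
5: bank 1 row 3 — prev 1 → CONFLICT
6: bank 2 row 5 — prev 5 → HIT
7: bank 2 row 2 — prev 5 → CONFLICT
8: bank 2 row 2 — prev 2 → HIT
9: bank 0 row 1 — prev 1 → HIT
10: bank 2 row 2 — prev 2 → HIT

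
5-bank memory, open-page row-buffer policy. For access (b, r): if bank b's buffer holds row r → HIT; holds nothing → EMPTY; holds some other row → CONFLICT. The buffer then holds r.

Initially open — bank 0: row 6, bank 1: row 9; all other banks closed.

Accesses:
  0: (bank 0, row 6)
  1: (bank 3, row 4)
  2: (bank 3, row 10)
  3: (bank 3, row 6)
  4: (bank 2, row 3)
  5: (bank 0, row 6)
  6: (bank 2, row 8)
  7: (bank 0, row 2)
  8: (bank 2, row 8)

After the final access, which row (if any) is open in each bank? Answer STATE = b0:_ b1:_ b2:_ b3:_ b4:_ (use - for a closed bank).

STATE = b0:2 b1:9 b2:8 b3:6 b4:-

step 0: bank0 6->6 [HIT]
step 1: bank3 None->4 [EMPTY]
step 2: bank3 4->10 [CONFLICT]
step 3: bank3 10->6 [CONFLICT]
step 4: bank2 None->3 [EMPTY]
step 5: bank0 6->6 [HIT]
step 6: bank2 3->8 [CONFLICT]
step 7: bank0 6->2 [CONFLICT]
step 8: bank2 8->8 [HIT]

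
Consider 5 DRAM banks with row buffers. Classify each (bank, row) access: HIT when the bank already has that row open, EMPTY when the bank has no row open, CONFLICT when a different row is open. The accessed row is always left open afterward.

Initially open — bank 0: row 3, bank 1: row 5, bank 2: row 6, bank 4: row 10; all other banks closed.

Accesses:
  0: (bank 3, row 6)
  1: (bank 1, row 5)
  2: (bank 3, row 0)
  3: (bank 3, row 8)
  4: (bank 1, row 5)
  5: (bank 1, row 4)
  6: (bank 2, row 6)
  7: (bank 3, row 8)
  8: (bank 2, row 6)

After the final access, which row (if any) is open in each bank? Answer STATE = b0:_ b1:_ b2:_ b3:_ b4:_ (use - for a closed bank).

STATE = b0:3 b1:4 b2:6 b3:8 b4:10

step 0: bank3 None->6 [EMPTY]
step 1: bank1 5->5 [HIT]
step 2: bank3 6->0 [CONFLICT]
step 3: bank3 0->8 [CONFLICT]
step 4: bank1 5->5 [HIT]
step 5: bank1 5->4 [CONFLICT]
step 6: bank2 6->6 [HIT]
step 7: bank3 8->8 [HIT]
step 8: bank2 6->6 [HIT]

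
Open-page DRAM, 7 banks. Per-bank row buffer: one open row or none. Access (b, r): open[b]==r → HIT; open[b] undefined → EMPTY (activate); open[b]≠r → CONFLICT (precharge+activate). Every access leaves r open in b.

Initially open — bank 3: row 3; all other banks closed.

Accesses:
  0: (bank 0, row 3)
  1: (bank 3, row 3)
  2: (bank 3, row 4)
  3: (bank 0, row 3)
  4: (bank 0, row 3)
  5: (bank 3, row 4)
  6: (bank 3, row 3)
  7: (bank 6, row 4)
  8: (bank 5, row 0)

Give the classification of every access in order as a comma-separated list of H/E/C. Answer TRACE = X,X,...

  [0] b0 r3: no row ⇒ E
  [1] b3 r3: had r3 ⇒ H
  [2] b3 r4: had r3 ⇒ C
  [3] b0 r3: had r3 ⇒ H
  [4] b0 r3: had r3 ⇒ H
  [5] b3 r4: had r4 ⇒ H
  [6] b3 r3: had r4 ⇒ C
  [7] b6 r4: no row ⇒ E
  [8] b5 r0: no row ⇒ E

TRACE = E,H,C,H,H,H,C,E,E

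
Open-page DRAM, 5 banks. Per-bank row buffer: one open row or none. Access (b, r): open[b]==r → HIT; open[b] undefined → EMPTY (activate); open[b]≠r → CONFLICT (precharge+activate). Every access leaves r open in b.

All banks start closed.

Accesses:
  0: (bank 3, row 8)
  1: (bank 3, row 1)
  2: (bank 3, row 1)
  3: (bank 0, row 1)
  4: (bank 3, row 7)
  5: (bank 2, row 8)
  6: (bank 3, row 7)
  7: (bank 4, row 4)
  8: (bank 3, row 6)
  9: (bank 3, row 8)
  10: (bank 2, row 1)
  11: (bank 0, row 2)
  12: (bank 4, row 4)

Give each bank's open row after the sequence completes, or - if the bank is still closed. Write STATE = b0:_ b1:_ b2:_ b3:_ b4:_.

STATE = b0:2 b1:- b2:1 b3:8 b4:4

0: bank 3 row 8 — prev None → EMPTY
1: bank 3 row 1 — prev 8 → CONFLICT
2: bank 3 row 1 — prev 1 → HIT
3: bank 0 row 1 — prev None → EMPTY
4: bank 3 row 7 — prev 1 → CONFLICT
5: bank 2 row 8 — prev None → EMPTY
6: bank 3 row 7 — prev 7 → HIT
7: bank 4 row 4 — prev None → EMPTY
8: bank 3 row 6 — prev 7 → CONFLICT
9: bank 3 row 8 — prev 6 → CONFLICT
10: bank 2 row 1 — prev 8 → CONFLICT
11: bank 0 row 2 — prev 1 → CONFLICT
12: bank 4 row 4 — prev 4 → HIT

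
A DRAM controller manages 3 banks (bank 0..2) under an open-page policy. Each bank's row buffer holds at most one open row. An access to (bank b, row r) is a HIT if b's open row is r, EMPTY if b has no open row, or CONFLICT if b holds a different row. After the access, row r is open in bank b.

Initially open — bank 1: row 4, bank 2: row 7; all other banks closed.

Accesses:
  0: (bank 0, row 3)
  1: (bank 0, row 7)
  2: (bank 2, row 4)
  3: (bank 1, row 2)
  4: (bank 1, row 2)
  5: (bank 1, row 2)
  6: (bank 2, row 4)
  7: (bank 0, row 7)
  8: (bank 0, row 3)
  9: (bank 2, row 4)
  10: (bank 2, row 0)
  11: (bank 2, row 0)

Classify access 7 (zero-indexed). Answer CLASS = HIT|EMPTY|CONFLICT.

step 0: bank0 None->3 [EMPTY]
step 1: bank0 3->7 [CONFLICT]
step 2: bank2 7->4 [CONFLICT]
step 3: bank1 4->2 [CONFLICT]
step 4: bank1 2->2 [HIT]
step 5: bank1 2->2 [HIT]
step 6: bank2 4->4 [HIT]
step 7: bank0 7->7 [HIT]
step 8: bank0 7->3 [CONFLICT]
step 9: bank2 4->4 [HIT]
step 10: bank2 4->0 [CONFLICT]
step 11: bank2 0->0 [HIT]

CLASS = HIT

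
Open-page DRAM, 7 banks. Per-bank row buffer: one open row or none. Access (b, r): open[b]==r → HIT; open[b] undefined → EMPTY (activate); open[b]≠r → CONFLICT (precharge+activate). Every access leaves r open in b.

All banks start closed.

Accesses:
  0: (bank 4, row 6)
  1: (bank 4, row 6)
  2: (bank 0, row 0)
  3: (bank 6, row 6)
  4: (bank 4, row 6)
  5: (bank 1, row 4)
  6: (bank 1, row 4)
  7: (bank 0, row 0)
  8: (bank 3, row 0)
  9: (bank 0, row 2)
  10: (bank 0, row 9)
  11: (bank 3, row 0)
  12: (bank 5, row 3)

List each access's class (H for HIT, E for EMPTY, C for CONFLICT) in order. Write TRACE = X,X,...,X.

TRACE = E,H,E,E,H,E,H,H,E,C,C,H,E

step 0: bank4 None->6 [EMPTY]
step 1: bank4 6->6 [HIT]
step 2: bank0 None->0 [EMPTY]
step 3: bank6 None->6 [EMPTY]
step 4: bank4 6->6 [HIT]
step 5: bank1 None->4 [EMPTY]
step 6: bank1 4->4 [HIT]
step 7: bank0 0->0 [HIT]
step 8: bank3 None->0 [EMPTY]
step 9: bank0 0->2 [CONFLICT]
step 10: bank0 2->9 [CONFLICT]
step 11: bank3 0->0 [HIT]
step 12: bank5 None->3 [EMPTY]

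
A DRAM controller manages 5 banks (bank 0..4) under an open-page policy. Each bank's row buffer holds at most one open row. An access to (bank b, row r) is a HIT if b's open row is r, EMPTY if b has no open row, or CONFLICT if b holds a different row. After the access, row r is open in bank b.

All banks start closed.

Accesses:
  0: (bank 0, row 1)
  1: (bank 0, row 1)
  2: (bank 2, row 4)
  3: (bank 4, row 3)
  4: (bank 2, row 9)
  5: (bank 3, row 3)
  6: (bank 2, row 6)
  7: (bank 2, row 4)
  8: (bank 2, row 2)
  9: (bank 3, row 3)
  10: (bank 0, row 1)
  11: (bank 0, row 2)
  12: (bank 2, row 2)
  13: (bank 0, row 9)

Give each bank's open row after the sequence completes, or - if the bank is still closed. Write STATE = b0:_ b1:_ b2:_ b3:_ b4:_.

STATE = b0:9 b1:- b2:2 b3:3 b4:3

0: bank 0 row 1 — prev None → EMPTY
1: bank 0 row 1 — prev 1 → HIT
2: bank 2 row 4 — prev None → EMPTY
3: bank 4 row 3 — prev None → EMPTY
4: bank 2 row 9 — prev 4 → CONFLICT
5: bank 3 row 3 — prev None → EMPTY
6: bank 2 row 6 — prev 9 → CONFLICT
7: bank 2 row 4 — prev 6 → CONFLICT
8: bank 2 row 2 — prev 4 → CONFLICT
9: bank 3 row 3 — prev 3 → HIT
10: bank 0 row 1 — prev 1 → HIT
11: bank 0 row 2 — prev 1 → CONFLICT
12: bank 2 row 2 — prev 2 → HIT
13: bank 0 row 9 — prev 2 → CONFLICT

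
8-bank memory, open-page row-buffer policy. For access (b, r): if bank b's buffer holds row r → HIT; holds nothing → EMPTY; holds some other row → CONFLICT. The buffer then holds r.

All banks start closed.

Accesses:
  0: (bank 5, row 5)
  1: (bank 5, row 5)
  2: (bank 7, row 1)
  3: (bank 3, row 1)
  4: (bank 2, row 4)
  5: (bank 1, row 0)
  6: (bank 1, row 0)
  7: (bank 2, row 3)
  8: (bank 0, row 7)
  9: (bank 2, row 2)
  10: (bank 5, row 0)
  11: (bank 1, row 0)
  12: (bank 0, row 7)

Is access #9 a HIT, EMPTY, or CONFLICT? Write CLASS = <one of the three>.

step 0: bank5 None->5 [EMPTY]
step 1: bank5 5->5 [HIT]
step 2: bank7 None->1 [EMPTY]
step 3: bank3 None->1 [EMPTY]
step 4: bank2 None->4 [EMPTY]
step 5: bank1 None->0 [EMPTY]
step 6: bank1 0->0 [HIT]
step 7: bank2 4->3 [CONFLICT]
step 8: bank0 None->7 [EMPTY]
step 9: bank2 3->2 [CONFLICT]
step 10: bank5 5->0 [CONFLICT]
step 11: bank1 0->0 [HIT]
step 12: bank0 7->7 [HIT]

CLASS = CONFLICT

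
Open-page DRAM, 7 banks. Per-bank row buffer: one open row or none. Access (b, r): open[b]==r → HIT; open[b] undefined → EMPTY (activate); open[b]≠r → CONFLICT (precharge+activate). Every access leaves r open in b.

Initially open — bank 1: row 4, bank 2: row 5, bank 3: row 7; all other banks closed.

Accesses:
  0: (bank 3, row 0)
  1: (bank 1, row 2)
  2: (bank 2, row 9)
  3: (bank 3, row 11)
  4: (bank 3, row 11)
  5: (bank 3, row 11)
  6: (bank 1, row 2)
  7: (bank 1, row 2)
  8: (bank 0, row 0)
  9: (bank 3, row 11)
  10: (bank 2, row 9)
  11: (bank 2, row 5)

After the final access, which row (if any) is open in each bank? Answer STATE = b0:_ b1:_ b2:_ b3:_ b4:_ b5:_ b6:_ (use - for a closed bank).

STATE = b0:0 b1:2 b2:5 b3:11 b4:- b5:- b6:-

0: bank 3 row 0 — prev 7 → CONFLICT
1: bank 1 row 2 — prev 4 → CONFLICT
2: bank 2 row 9 — prev 5 → CONFLICT
3: bank 3 row 11 — prev 0 → CONFLICT
4: bank 3 row 11 — prev 11 → HIT
5: bank 3 row 11 — prev 11 → HIT
6: bank 1 row 2 — prev 2 → HIT
7: bank 1 row 2 — prev 2 → HIT
8: bank 0 row 0 — prev None → EMPTY
9: bank 3 row 11 — prev 11 → HIT
10: bank 2 row 9 — prev 9 → HIT
11: bank 2 row 5 — prev 9 → CONFLICT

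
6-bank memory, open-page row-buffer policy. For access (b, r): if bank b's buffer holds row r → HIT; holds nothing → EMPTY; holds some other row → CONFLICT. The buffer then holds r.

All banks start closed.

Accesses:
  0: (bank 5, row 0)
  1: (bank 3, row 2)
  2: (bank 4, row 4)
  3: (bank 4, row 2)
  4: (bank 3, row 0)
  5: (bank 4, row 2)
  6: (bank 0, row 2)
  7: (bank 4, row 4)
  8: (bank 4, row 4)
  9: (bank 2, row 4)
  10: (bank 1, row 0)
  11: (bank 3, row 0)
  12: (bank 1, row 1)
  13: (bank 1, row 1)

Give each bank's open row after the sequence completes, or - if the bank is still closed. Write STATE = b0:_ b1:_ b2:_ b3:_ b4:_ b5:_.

#0 (5,0) E
#1 (3,2) E
#2 (4,4) E
#3 (4,2) C  (was 4)
#4 (3,0) C  (was 2)
#5 (4,2) H  (was 2)
#6 (0,2) E
#7 (4,4) C  (was 2)
#8 (4,4) H  (was 4)
#9 (2,4) E
#10 (1,0) E
#11 (3,0) H  (was 0)
#12 (1,1) C  (was 0)
#13 (1,1) H  (was 1)

STATE = b0:2 b1:1 b2:4 b3:0 b4:4 b5:0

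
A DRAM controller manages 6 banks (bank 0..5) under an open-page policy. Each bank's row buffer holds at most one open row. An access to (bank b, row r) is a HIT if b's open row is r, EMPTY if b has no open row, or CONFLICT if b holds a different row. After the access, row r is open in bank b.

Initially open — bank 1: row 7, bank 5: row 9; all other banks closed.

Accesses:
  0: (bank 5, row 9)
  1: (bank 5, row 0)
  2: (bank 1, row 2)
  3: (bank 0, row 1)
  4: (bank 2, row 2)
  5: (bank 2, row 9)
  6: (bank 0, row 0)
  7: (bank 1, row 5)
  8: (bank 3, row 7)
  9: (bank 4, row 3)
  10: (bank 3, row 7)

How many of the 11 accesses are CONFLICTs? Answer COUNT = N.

COUNT = 5

  [0] b5 r9: had r9 ⇒ H
  [1] b5 r0: had r9 ⇒ C
  [2] b1 r2: had r7 ⇒ C
  [3] b0 r1: no row ⇒ E
  [4] b2 r2: no row ⇒ E
  [5] b2 r9: had r2 ⇒ C
  [6] b0 r0: had r1 ⇒ C
  [7] b1 r5: had r2 ⇒ C
  [8] b3 r7: no row ⇒ E
  [9] b4 r3: no row ⇒ E
  [10] b3 r7: had r7 ⇒ H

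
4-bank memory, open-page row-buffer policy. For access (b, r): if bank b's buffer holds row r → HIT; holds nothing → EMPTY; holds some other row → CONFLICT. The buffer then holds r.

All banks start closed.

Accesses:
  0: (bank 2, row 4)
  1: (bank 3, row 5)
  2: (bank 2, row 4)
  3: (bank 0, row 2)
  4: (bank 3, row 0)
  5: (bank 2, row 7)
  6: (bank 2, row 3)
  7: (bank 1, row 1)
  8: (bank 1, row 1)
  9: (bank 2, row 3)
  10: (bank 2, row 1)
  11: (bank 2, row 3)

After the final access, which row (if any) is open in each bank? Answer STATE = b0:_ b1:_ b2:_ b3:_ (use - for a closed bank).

  [0] b2 r4: no row ⇒ E
  [1] b3 r5: no row ⇒ E
  [2] b2 r4: had r4 ⇒ H
  [3] b0 r2: no row ⇒ E
  [4] b3 r0: had r5 ⇒ C
  [5] b2 r7: had r4 ⇒ C
  [6] b2 r3: had r7 ⇒ C
  [7] b1 r1: no row ⇒ E
  [8] b1 r1: had r1 ⇒ H
  [9] b2 r3: had r3 ⇒ H
  [10] b2 r1: had r3 ⇒ C
  [11] b2 r3: had r1 ⇒ C

STATE = b0:2 b1:1 b2:3 b3:0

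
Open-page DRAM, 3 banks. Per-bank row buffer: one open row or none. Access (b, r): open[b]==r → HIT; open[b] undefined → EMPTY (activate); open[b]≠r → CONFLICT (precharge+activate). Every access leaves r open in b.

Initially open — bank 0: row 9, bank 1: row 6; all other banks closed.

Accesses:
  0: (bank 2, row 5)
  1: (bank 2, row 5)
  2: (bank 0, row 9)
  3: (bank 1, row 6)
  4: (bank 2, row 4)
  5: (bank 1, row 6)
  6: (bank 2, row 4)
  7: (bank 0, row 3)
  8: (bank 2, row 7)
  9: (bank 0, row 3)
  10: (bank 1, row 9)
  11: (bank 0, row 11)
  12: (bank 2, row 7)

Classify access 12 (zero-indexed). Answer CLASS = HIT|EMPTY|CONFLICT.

step 0: bank2 None->5 [EMPTY]
step 1: bank2 5->5 [HIT]
step 2: bank0 9->9 [HIT]
step 3: bank1 6->6 [HIT]
step 4: bank2 5->4 [CONFLICT]
step 5: bank1 6->6 [HIT]
step 6: bank2 4->4 [HIT]
step 7: bank0 9->3 [CONFLICT]
step 8: bank2 4->7 [CONFLICT]
step 9: bank0 3->3 [HIT]
step 10: bank1 6->9 [CONFLICT]
step 11: bank0 3->11 [CONFLICT]
step 12: bank2 7->7 [HIT]

CLASS = HIT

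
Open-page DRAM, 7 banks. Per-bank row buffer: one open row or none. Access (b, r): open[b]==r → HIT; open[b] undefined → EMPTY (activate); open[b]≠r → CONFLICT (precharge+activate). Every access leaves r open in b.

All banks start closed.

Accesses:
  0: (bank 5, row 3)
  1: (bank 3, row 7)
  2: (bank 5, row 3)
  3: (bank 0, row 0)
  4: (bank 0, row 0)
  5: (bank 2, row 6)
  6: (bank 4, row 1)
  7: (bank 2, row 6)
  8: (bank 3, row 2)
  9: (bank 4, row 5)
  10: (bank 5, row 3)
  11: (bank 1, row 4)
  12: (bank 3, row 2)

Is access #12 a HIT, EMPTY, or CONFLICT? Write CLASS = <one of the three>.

  [0] b5 r3: no row ⇒ E
  [1] b3 r7: no row ⇒ E
  [2] b5 r3: had r3 ⇒ H
  [3] b0 r0: no row ⇒ E
  [4] b0 r0: had r0 ⇒ H
  [5] b2 r6: no row ⇒ E
  [6] b4 r1: no row ⇒ E
  [7] b2 r6: had r6 ⇒ H
  [8] b3 r2: had r7 ⇒ C
  [9] b4 r5: had r1 ⇒ C
  [10] b5 r3: had r3 ⇒ H
  [11] b1 r4: no row ⇒ E
  [12] b3 r2: had r2 ⇒ H

CLASS = HIT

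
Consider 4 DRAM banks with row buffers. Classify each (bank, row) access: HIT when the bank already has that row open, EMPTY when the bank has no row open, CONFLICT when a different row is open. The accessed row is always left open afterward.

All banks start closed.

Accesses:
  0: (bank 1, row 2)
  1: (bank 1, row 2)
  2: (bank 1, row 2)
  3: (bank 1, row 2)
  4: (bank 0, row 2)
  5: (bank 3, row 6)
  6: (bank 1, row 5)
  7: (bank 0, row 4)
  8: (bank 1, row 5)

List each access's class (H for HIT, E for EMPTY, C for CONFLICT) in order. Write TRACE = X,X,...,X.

TRACE = E,H,H,H,E,E,C,C,H

  [0] b1 r2: no row ⇒ E
  [1] b1 r2: had r2 ⇒ H
  [2] b1 r2: had r2 ⇒ H
  [3] b1 r2: had r2 ⇒ H
  [4] b0 r2: no row ⇒ E
  [5] b3 r6: no row ⇒ E
  [6] b1 r5: had r2 ⇒ C
  [7] b0 r4: had r2 ⇒ C
  [8] b1 r5: had r5 ⇒ H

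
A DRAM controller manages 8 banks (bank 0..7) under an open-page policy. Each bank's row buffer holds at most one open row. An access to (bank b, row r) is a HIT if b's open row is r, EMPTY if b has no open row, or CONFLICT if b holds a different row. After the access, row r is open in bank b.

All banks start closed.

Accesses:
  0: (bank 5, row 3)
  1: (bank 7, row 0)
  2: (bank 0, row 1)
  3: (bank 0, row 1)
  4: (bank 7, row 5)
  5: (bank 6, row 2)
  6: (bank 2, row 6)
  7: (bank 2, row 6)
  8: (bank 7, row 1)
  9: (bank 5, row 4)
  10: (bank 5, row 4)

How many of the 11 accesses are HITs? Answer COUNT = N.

COUNT = 3

  [0] b5 r3: no row ⇒ E
  [1] b7 r0: no row ⇒ E
  [2] b0 r1: no row ⇒ E
  [3] b0 r1: had r1 ⇒ H
  [4] b7 r5: had r0 ⇒ C
  [5] b6 r2: no row ⇒ E
  [6] b2 r6: no row ⇒ E
  [7] b2 r6: had r6 ⇒ H
  [8] b7 r1: had r5 ⇒ C
  [9] b5 r4: had r3 ⇒ C
  [10] b5 r4: had r4 ⇒ H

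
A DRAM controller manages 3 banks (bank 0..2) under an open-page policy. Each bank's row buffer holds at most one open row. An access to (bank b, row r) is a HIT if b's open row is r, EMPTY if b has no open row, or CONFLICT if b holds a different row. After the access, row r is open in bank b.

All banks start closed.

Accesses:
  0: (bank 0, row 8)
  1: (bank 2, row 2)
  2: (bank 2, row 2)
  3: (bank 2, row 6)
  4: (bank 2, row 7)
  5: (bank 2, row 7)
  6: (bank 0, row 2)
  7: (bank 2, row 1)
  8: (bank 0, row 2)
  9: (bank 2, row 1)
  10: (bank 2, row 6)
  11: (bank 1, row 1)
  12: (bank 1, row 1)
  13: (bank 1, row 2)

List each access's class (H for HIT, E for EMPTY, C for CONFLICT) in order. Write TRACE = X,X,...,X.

TRACE = E,E,H,C,C,H,C,C,H,H,C,E,H,C

  [0] b0 r8: no row ⇒ E
  [1] b2 r2: no row ⇒ E
  [2] b2 r2: had r2 ⇒ H
  [3] b2 r6: had r2 ⇒ C
  [4] b2 r7: had r6 ⇒ C
  [5] b2 r7: had r7 ⇒ H
  [6] b0 r2: had r8 ⇒ C
  [7] b2 r1: had r7 ⇒ C
  [8] b0 r2: had r2 ⇒ H
  [9] b2 r1: had r1 ⇒ H
  [10] b2 r6: had r1 ⇒ C
  [11] b1 r1: no row ⇒ E
  [12] b1 r1: had r1 ⇒ H
  [13] b1 r2: had r1 ⇒ C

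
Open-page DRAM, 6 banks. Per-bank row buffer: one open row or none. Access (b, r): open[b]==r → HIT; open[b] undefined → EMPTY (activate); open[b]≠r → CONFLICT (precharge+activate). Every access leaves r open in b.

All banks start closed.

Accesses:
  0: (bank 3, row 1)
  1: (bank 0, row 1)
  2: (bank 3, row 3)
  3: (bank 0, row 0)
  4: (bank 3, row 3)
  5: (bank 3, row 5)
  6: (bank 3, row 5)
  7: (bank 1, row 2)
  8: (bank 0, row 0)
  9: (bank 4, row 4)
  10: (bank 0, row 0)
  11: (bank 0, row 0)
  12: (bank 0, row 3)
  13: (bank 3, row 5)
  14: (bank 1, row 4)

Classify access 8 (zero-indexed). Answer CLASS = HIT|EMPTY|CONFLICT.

0: bank 3 row 1 — prev None → EMPTY
1: bank 0 row 1 — prev None → EMPTY
2: bank 3 row 3 — prev 1 → CONFLICT
3: bank 0 row 0 — prev 1 → CONFLICT
4: bank 3 row 3 — prev 3 → HIT
5: bank 3 row 5 — prev 3 → CONFLICT
6: bank 3 row 5 — prev 5 → HIT
7: bank 1 row 2 — prev None → EMPTY
8: bank 0 row 0 — prev 0 → HIT
9: bank 4 row 4 — prev None → EMPTY
10: bank 0 row 0 — prev 0 → HIT
11: bank 0 row 0 — prev 0 → HIT
12: bank 0 row 3 — prev 0 → CONFLICT
13: bank 3 row 5 — prev 5 → HIT
14: bank 1 row 4 — prev 2 → CONFLICT

CLASS = HIT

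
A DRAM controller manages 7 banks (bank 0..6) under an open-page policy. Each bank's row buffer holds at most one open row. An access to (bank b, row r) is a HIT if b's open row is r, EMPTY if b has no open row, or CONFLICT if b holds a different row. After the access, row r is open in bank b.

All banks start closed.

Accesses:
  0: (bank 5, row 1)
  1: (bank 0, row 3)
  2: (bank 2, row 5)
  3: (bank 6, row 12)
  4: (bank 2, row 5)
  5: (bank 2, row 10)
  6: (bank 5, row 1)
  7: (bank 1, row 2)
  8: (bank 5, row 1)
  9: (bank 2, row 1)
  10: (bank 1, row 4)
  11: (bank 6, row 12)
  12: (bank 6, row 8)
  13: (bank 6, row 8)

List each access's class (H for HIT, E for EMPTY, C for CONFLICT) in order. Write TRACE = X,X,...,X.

step 0: bank5 None->1 [EMPTY]
step 1: bank0 None->3 [EMPTY]
step 2: bank2 None->5 [EMPTY]
step 3: bank6 None->12 [EMPTY]
step 4: bank2 5->5 [HIT]
step 5: bank2 5->10 [CONFLICT]
step 6: bank5 1->1 [HIT]
step 7: bank1 None->2 [EMPTY]
step 8: bank5 1->1 [HIT]
step 9: bank2 10->1 [CONFLICT]
step 10: bank1 2->4 [CONFLICT]
step 11: bank6 12->12 [HIT]
step 12: bank6 12->8 [CONFLICT]
step 13: bank6 8->8 [HIT]

TRACE = E,E,E,E,H,C,H,E,H,C,C,H,C,H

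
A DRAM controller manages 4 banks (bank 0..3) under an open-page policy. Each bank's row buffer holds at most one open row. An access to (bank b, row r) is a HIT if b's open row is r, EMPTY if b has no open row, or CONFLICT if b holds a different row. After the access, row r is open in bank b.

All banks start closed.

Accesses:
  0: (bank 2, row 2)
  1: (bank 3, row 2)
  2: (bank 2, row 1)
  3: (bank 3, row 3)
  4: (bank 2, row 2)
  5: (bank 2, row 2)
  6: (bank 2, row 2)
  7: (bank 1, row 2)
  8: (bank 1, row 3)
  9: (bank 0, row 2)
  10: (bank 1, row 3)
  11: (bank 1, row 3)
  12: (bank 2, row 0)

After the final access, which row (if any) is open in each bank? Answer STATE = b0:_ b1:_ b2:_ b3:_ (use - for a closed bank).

  [0] b2 r2: no row ⇒ E
  [1] b3 r2: no row ⇒ E
  [2] b2 r1: had r2 ⇒ C
  [3] b3 r3: had r2 ⇒ C
  [4] b2 r2: had r1 ⇒ C
  [5] b2 r2: had r2 ⇒ H
  [6] b2 r2: had r2 ⇒ H
  [7] b1 r2: no row ⇒ E
  [8] b1 r3: had r2 ⇒ C
  [9] b0 r2: no row ⇒ E
  [10] b1 r3: had r3 ⇒ H
  [11] b1 r3: had r3 ⇒ H
  [12] b2 r0: had r2 ⇒ C

STATE = b0:2 b1:3 b2:0 b3:3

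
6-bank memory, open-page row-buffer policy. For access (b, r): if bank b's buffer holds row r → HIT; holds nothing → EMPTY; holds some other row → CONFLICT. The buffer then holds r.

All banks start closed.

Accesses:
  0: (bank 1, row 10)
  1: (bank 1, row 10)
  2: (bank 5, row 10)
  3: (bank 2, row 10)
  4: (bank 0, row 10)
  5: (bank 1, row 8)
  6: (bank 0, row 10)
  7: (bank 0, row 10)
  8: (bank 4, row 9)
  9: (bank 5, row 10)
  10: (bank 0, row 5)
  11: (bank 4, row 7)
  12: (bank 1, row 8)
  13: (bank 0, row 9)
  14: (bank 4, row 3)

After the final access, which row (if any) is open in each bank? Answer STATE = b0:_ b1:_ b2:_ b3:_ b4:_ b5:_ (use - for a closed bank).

  [0] b1 r10: no row ⇒ E
  [1] b1 r10: had r10 ⇒ H
  [2] b5 r10: no row ⇒ E
  [3] b2 r10: no row ⇒ E
  [4] b0 r10: no row ⇒ E
  [5] b1 r8: had r10 ⇒ C
  [6] b0 r10: had r10 ⇒ H
  [7] b0 r10: had r10 ⇒ H
  [8] b4 r9: no row ⇒ E
  [9] b5 r10: had r10 ⇒ H
  [10] b0 r5: had r10 ⇒ C
  [11] b4 r7: had r9 ⇒ C
  [12] b1 r8: had r8 ⇒ H
  [13] b0 r9: had r5 ⇒ C
  [14] b4 r3: had r7 ⇒ C

STATE = b0:9 b1:8 b2:10 b3:- b4:3 b5:10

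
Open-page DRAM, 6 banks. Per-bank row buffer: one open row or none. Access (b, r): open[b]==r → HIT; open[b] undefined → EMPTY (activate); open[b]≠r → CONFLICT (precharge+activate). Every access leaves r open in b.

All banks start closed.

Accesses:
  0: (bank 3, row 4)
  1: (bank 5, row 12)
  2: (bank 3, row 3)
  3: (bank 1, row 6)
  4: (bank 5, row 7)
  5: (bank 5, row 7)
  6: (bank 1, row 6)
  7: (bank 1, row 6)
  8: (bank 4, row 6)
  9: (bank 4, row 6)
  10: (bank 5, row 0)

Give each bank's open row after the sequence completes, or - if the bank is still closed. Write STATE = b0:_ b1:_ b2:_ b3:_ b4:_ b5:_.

STATE = b0:- b1:6 b2:- b3:3 b4:6 b5:0

0: bank 3 row 4 — prev None → EMPTY
1: bank 5 row 12 — prev None → EMPTY
2: bank 3 row 3 — prev 4 → CONFLICT
3: bank 1 row 6 — prev None → EMPTY
4: bank 5 row 7 — prev 12 → CONFLICT
5: bank 5 row 7 — prev 7 → HIT
6: bank 1 row 6 — prev 6 → HIT
7: bank 1 row 6 — prev 6 → HIT
8: bank 4 row 6 — prev None → EMPTY
9: bank 4 row 6 — prev 6 → HIT
10: bank 5 row 0 — prev 7 → CONFLICT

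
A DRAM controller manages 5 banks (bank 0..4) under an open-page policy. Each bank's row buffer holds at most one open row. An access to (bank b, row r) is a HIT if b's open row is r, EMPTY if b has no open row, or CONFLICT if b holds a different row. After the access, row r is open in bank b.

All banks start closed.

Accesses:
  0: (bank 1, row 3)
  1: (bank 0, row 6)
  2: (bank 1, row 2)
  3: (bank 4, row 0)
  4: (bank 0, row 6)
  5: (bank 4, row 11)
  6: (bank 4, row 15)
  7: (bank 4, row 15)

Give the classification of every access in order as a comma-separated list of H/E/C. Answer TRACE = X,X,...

TRACE = E,E,C,E,H,C,C,H

  [0] b1 r3: no row ⇒ E
  [1] b0 r6: no row ⇒ E
  [2] b1 r2: had r3 ⇒ C
  [3] b4 r0: no row ⇒ E
  [4] b0 r6: had r6 ⇒ H
  [5] b4 r11: had r0 ⇒ C
  [6] b4 r15: had r11 ⇒ C
  [7] b4 r15: had r15 ⇒ H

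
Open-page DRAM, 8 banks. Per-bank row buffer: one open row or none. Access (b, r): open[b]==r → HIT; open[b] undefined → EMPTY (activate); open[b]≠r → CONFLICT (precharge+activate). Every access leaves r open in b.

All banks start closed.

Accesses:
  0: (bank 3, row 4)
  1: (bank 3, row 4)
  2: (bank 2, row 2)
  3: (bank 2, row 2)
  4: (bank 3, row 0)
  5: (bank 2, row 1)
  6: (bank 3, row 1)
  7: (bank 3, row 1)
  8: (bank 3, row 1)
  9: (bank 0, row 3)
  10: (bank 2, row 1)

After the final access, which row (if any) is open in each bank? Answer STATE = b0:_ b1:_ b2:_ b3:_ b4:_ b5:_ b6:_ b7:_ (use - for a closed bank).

  [0] b3 r4: no row ⇒ E
  [1] b3 r4: had r4 ⇒ H
  [2] b2 r2: no row ⇒ E
  [3] b2 r2: had r2 ⇒ H
  [4] b3 r0: had r4 ⇒ C
  [5] b2 r1: had r2 ⇒ C
  [6] b3 r1: had r0 ⇒ C
  [7] b3 r1: had r1 ⇒ H
  [8] b3 r1: had r1 ⇒ H
  [9] b0 r3: no row ⇒ E
  [10] b2 r1: had r1 ⇒ H

STATE = b0:3 b1:- b2:1 b3:1 b4:- b5:- b6:- b7:-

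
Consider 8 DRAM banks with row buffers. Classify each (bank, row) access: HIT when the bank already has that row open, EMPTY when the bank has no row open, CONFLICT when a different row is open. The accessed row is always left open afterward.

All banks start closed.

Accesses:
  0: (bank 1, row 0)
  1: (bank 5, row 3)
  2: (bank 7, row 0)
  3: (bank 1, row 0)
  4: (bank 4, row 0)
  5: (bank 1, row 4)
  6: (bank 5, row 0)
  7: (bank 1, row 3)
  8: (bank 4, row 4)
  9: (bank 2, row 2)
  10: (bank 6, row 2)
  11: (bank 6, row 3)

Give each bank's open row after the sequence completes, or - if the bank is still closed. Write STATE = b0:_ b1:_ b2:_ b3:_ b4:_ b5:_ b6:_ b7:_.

STATE = b0:- b1:3 b2:2 b3:- b4:4 b5:0 b6:3 b7:0

  [0] b1 r0: no row ⇒ E
  [1] b5 r3: no row ⇒ E
  [2] b7 r0: no row ⇒ E
  [3] b1 r0: had r0 ⇒ H
  [4] b4 r0: no row ⇒ E
  [5] b1 r4: had r0 ⇒ C
  [6] b5 r0: had r3 ⇒ C
  [7] b1 r3: had r4 ⇒ C
  [8] b4 r4: had r0 ⇒ C
  [9] b2 r2: no row ⇒ E
  [10] b6 r2: no row ⇒ E
  [11] b6 r3: had r2 ⇒ C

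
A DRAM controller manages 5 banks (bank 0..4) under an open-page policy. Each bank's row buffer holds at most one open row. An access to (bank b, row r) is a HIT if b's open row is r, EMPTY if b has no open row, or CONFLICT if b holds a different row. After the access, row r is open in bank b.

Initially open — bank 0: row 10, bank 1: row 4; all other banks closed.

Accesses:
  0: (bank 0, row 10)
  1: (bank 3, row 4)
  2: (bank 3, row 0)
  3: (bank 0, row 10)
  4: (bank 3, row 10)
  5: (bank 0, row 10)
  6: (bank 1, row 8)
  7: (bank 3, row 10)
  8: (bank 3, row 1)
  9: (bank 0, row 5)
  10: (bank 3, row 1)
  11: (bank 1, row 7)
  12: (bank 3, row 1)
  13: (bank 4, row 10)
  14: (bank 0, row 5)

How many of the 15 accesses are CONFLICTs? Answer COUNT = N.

COUNT = 6

#0 (0,10) H  (was 10)
#1 (3,4) E
#2 (3,0) C  (was 4)
#3 (0,10) H  (was 10)
#4 (3,10) C  (was 0)
#5 (0,10) H  (was 10)
#6 (1,8) C  (was 4)
#7 (3,10) H  (was 10)
#8 (3,1) C  (was 10)
#9 (0,5) C  (was 10)
#10 (3,1) H  (was 1)
#11 (1,7) C  (was 8)
#12 (3,1) H  (was 1)
#13 (4,10) E
#14 (0,5) H  (was 5)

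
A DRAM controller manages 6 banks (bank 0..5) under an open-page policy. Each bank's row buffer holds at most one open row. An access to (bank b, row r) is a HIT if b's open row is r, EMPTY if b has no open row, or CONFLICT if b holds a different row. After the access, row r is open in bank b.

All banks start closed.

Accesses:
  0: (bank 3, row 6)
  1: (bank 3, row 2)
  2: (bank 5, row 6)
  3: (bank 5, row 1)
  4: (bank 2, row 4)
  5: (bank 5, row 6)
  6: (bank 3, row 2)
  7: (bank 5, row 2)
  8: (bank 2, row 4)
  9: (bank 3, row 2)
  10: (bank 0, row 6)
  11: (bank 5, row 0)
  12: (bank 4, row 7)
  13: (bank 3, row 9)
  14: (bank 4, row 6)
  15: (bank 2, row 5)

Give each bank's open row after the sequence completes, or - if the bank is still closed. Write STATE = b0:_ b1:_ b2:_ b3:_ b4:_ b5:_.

STATE = b0:6 b1:- b2:5 b3:9 b4:6 b5:0

  [0] b3 r6: no row ⇒ E
  [1] b3 r2: had r6 ⇒ C
  [2] b5 r6: no row ⇒ E
  [3] b5 r1: had r6 ⇒ C
  [4] b2 r4: no row ⇒ E
  [5] b5 r6: had r1 ⇒ C
  [6] b3 r2: had r2 ⇒ H
  [7] b5 r2: had r6 ⇒ C
  [8] b2 r4: had r4 ⇒ H
  [9] b3 r2: had r2 ⇒ H
  [10] b0 r6: no row ⇒ E
  [11] b5 r0: had r2 ⇒ C
  [12] b4 r7: no row ⇒ E
  [13] b3 r9: had r2 ⇒ C
  [14] b4 r6: had r7 ⇒ C
  [15] b2 r5: had r4 ⇒ C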